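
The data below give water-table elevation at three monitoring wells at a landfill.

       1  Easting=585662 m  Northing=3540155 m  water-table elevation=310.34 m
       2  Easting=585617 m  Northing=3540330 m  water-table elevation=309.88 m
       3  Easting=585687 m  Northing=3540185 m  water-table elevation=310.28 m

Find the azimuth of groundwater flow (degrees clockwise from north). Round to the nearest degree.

347°

Differences from 1: to 2 (Δx, Δy, Δh) = (-45, 175, -0.46); to 3 = (25, 30, -0.06).
Determinant of the coordinate differences = (-45)·30 − 25·175 = -5725.
∂h/∂x = [(-0.46)·30 − (-0.06)·175] / -5725 = +0.0005764
∂h/∂y = [(-45)·(-0.06) − 25·(-0.46)] / -5725 = -0.002480
Flow direction (−∇h) has components (-0.0005764 E, +0.002480 N).
Azimuth = atan2(E, N) = atan2(-0.0005764, +0.002480) = 346.9° ≈ 347°.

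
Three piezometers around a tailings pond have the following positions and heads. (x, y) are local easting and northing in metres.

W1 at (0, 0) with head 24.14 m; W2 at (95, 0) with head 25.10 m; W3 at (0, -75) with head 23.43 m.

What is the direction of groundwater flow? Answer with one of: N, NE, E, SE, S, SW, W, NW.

SW

∂h/∂x = (25.10 − 24.14) / (95 − 0) = +0.01011
∂h/∂y = (23.43 − 24.14) / (-75 − 0) = +0.009467
Flow = −∇h = (-0.01011 east, -0.009467 north), which points southwest.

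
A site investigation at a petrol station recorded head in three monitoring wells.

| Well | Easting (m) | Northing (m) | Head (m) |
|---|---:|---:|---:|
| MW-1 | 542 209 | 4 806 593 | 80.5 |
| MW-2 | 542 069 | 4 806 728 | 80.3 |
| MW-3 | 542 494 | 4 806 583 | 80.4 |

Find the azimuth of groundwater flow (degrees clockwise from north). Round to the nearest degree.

012°

Taking MW-1 as reference: MW-2−MW-1 = (-140, 135, -0.2); MW-3−MW-1 = (285, -10, -0.1).
Determinant of the coordinate differences = (-140)·(-10) − 285·135 = -37075.
∂h/∂x = [(-0.2)·(-10) − (-0.1)·135] / -37075 = -0.0004181
∂h/∂y = [(-140)·(-0.1) − 285·(-0.2)] / -37075 = -0.001915
Flow direction (−∇h) has components (+0.0004181 E, +0.001915 N).
Azimuth = atan2(E, N) = atan2(+0.0004181, +0.001915) = 12.3° ≈ 012°.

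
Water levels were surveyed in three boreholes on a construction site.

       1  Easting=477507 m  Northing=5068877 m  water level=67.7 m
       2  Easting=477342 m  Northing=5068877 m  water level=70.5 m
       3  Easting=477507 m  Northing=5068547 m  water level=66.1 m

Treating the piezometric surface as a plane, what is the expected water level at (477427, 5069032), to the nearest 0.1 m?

∂h/∂x = (70.5 − 67.7) / (477342 − 477507) = -0.01697
∂h/∂y = (66.1 − 67.7) / (5068547 − 5068877) = +0.004848
h(477427, 5069032) = 67.7 + (-0.01697)·(-80) + (+0.004848)·(155) = 67.7 +1.358 +0.752 = 69.809 m.

69.8 m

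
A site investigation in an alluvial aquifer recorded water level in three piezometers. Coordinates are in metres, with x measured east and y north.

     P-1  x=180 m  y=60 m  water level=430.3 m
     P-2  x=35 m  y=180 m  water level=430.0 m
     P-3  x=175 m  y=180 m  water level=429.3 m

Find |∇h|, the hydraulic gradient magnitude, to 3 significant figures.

0.00990

With h = a·x + b·y + c and P-1 as origin, the differences give:
  (-145)·a + 120·b = -0.3
  (-5)·a + 120·b = -1.0
Eliminate b (×120 and ×120, subtract): -16800·a = 84.00 → a = ∂h/∂x = -0.005000
Back-substitute: b = ∂h/∂y = -0.008542.
|∇h| = √(-0.005000² + -0.008542²) = 0.009898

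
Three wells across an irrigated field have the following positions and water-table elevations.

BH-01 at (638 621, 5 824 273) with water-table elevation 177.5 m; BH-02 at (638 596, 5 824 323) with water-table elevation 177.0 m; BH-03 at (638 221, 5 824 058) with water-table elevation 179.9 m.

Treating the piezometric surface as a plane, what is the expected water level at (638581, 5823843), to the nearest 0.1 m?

181.9 m

Differences from BH-01: to BH-02 (Δx, Δy, Δh) = (-25, 50, -0.5); to BH-03 = (-400, -215, +2.4).
Solve a·Δx + b·Δy = Δh: det = (-25)·(-215) − (-400)·50 = 25375.
∂h/∂x = [(-0.5)·(-215) − (+2.4)·50] / 25375 = -0.0004926
∂h/∂y = [(-25)·(+2.4) − (-400)·(-0.5)] / 25375 = -0.01025
h(638581, 5823843) = 177.5 + (-0.0004926)·(-40) + (-0.01025)·(-430) = 177.5 +0.020 +4.406 = 181.926 m.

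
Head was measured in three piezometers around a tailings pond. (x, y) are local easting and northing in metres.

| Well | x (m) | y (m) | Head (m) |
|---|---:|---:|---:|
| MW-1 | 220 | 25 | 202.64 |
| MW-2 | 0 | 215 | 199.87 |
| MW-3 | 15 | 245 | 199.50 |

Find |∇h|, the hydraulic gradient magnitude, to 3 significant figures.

Taking MW-1 as reference: MW-2−MW-1 = (-220, 190, -2.77); MW-3−MW-1 = (-205, 220, -3.14).
Determinant of the coordinate differences = (-220)·220 − (-205)·190 = -9450.
∂h/∂x = [(-2.77)·220 − (-3.14)·190] / -9450 = +0.001354
∂h/∂y = [(-220)·(-3.14) − (-205)·(-2.77)] / -9450 = -0.01301
|∇h| = √(0.001354² + -0.01301²) = 0.01308

0.0131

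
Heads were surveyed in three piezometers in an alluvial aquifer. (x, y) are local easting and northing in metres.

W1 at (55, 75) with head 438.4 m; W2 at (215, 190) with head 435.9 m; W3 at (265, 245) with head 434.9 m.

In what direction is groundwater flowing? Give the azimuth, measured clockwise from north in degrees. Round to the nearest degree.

033°

Differences from W1: to W2 (Δx, Δy, Δh) = (160, 115, -2.5); to W3 = (210, 170, -3.5).
Determinant of the coordinate differences = 160·170 − 210·115 = 3050.
∂h/∂x = [(-2.5)·170 − (-3.5)·115] / 3050 = -0.007377
∂h/∂y = [160·(-3.5) − 210·(-2.5)] / 3050 = -0.01148
Flow direction (−∇h) has components (+0.007377 E, +0.01148 N).
Azimuth = atan2(E, N) = atan2(+0.007377, +0.01148) = 32.7° ≈ 033°.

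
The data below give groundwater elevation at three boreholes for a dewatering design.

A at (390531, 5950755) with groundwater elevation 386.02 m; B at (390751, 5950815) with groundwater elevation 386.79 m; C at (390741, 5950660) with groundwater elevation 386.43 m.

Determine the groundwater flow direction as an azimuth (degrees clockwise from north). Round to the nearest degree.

234°

Differences from A: to B (Δx, Δy, Δh) = (220, 60, +0.77); to C = (210, -95, +0.41).
Solve a·Δx + b·Δy = Δh: det = 220·(-95) − 210·60 = -33500.
∂h/∂x = [(+0.77)·(-95) − (+0.41)·60] / -33500 = +0.002918
∂h/∂y = [220·(+0.41) − 210·(+0.77)] / -33500 = +0.002134
Flow direction (−∇h) has components (-0.002918 E, -0.002134 N).
Azimuth = atan2(E, N) = atan2(-0.002918, -0.002134) = 233.8° ≈ 234°.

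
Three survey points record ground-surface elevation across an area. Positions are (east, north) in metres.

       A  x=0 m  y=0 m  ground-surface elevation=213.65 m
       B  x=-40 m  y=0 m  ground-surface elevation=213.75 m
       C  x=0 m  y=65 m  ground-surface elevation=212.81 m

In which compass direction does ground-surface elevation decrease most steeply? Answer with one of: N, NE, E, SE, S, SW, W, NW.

N

∂z/∂x = (213.75 − 213.65) / (-40 − 0) = -0.002500
∂z/∂y = (212.81 − 213.65) / (65 − 0) = -0.01292
Steepest decrease is along −∇f = (+0.002500 E, +0.01292 N) → north.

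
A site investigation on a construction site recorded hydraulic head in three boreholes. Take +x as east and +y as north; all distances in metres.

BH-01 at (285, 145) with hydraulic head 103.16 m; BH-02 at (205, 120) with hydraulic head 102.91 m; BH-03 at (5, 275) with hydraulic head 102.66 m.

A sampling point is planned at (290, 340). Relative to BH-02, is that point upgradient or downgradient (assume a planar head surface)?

Taking BH-01 as reference: BH-02−BH-01 = (-80, -25, -0.25); BH-03−BH-01 = (-280, 130, -0.50).
Determinant of the coordinate differences = (-80)·130 − (-280)·(-25) = -17400.
∂h/∂x = [(-0.25)·130 − (-0.50)·(-25)] / -17400 = +0.002586
∂h/∂y = [(-80)·(-0.50) − (-280)·(-0.25)] / -17400 = +0.001724
Head at (290, 340) = 103.16 + (+0.002586)·(5) + (+0.001724)·(195) = 103.51 m.
That is higher than the 102.91 m at BH-02, so the point is upgradient.

upgradient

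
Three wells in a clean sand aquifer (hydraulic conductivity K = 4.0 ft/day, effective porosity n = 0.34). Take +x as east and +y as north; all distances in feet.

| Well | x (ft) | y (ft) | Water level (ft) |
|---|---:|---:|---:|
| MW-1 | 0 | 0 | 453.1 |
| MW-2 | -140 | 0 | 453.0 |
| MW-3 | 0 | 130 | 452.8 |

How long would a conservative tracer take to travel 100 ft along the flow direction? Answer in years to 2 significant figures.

∂h/∂x = (453.0 − 453.1) / (-140 − 0) = +0.0007143
∂h/∂y = (452.8 − 453.1) / (130 − 0) = -0.002308
|∇h| = √(0.0007143² + -0.002308²) = 0.002416
Seepage velocity v = K·i/n = 4.0 × 0.002416 / 0.34 = 0.02842 ft/day.
t = 100 / 0.02842 = 3519 days = 9.63 years.

9.6 years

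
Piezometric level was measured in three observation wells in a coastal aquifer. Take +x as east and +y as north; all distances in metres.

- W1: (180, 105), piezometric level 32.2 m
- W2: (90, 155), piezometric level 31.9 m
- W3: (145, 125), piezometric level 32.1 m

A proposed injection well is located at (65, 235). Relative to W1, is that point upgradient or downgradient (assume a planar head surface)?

Taking W1 as reference: W2−W1 = (-90, 50, -0.3); W3−W1 = (-35, 20, -0.1).
Determinant of the coordinate differences = (-90)·20 − (-35)·50 = -50.
∂h/∂x = [(-0.3)·20 − (-0.1)·50] / -50 = +0.02000
∂h/∂y = [(-90)·(-0.1) − (-35)·(-0.3)] / -50 = +0.03000
Head at (65, 235) = 32.2 + (+0.02000)·(-115) + (+0.03000)·(130) = 33.80 m.
That is higher than the 32.2 m at W1, so the point is upgradient.

upgradient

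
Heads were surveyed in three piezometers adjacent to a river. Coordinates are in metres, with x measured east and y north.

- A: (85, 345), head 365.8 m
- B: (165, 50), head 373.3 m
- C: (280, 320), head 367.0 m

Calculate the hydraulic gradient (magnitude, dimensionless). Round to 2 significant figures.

0.025

Taking A as reference: B−A = (80, -295, +7.5); C−A = (195, -25, +1.2).
Determinant of the coordinate differences = 80·(-25) − 195·(-295) = 55525.
∂h/∂x = [(+7.5)·(-25) − (+1.2)·(-295)] / 55525 = +0.002999
∂h/∂y = [80·(+1.2) − 195·(+7.5)] / 55525 = -0.02461
|∇h| = √(0.002999² + -0.02461²) = 0.02479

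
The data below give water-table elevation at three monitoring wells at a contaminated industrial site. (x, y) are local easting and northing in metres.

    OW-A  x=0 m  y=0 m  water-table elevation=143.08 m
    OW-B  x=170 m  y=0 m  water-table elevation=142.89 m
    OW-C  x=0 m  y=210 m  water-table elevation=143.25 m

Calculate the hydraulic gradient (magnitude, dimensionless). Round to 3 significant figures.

∂h/∂x = (142.89 − 143.08) / (170 − 0) = -0.001118
∂h/∂y = (143.25 − 143.08) / (210 − 0) = +0.0008095
|∇h| = √(-0.001118² + 0.0008095²) = 0.00138

0.00138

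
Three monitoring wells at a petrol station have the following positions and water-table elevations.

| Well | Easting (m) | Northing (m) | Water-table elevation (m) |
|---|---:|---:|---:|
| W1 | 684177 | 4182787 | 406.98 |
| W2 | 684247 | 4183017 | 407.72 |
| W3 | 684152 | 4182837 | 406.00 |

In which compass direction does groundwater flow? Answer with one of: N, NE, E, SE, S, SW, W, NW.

With h = a·x + b·y + c and W1 as origin, the differences give:
  70·a + 230·b = +0.74
  (-25)·a + 50·b = -0.98
Eliminate b (×50 and ×230, subtract): 9250·a = 262.400 → a = ∂h/∂x = +0.02837
Back-substitute: b = ∂h/∂y = -0.005416.
Flow = −∇h = (-0.02837 east, +0.005416 north), which points west.

W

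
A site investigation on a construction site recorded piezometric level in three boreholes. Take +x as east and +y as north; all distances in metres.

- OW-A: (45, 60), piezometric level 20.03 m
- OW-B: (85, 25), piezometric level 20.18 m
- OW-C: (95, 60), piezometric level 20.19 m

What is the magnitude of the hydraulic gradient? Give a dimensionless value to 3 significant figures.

Three-point gradient (reference OW-A): Δ to OW-B = (40, -35, +0.15), Δ to OW-C = (50, 0, +0.16).
∂h/∂x = +0.003200, ∂h/∂y = -0.0006286 (det = 1750).
|∇h| = √(0.003200² + -0.0006286²) = 0.003261

0.00326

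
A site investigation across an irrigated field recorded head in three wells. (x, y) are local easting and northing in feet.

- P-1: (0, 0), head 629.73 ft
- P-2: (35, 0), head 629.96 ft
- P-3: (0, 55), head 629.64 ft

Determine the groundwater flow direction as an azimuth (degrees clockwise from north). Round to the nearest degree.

∂h/∂x = (629.96 − 629.73) / (35 − 0) = +0.006571
∂h/∂y = (629.64 − 629.73) / (55 − 0) = -0.001636
Flow direction (−∇h) has components (-0.006571 E, +0.001636 N).
Azimuth = atan2(E, N) = atan2(-0.006571, +0.001636) = 284.0° ≈ 284°.

284°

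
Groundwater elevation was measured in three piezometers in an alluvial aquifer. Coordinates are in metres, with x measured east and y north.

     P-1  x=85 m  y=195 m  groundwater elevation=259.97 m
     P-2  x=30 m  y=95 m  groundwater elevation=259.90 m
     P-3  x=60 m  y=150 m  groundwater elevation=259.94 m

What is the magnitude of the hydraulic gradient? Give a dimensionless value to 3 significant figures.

0.00721

Differences from P-1: to P-2 (Δx, Δy, Δh) = (-55, -100, -0.07); to P-3 = (-25, -45, -0.03).
Determinant of the coordinate differences = (-55)·(-45) − (-25)·(-100) = -25.
∂h/∂x = [(-0.07)·(-45) − (-0.03)·(-100)] / -25 = -0.006000
∂h/∂y = [(-55)·(-0.03) − (-25)·(-0.07)] / -25 = +0.004000
|∇h| = √(-0.006000² + 0.004000²) = 0.007211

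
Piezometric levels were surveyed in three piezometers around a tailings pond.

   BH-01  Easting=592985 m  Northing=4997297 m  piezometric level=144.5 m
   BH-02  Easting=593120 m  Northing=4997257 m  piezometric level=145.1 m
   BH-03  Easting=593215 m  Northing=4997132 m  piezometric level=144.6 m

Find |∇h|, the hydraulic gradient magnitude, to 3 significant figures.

Differences from BH-01: to BH-02 (Δx, Δy, Δh) = (135, -40, +0.6); to BH-03 = (230, -165, +0.1).
Determinant of the coordinate differences = 135·(-165) − 230·(-40) = -13075.
∂h/∂x = [(+0.6)·(-165) − (+0.1)·(-40)] / -13075 = +0.007266
∂h/∂y = [135·(+0.1) − 230·(+0.6)] / -13075 = +0.009522
|∇h| = √(0.007266² + 0.009522²) = 0.01198

0.0120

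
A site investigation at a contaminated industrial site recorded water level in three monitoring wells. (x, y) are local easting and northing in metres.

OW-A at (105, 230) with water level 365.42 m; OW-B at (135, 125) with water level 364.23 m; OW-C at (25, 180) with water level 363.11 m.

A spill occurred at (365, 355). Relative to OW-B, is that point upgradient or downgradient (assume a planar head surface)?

Taking OW-A as reference: OW-B−OW-A = (30, -105, -1.19); OW-C−OW-A = (-80, -50, -2.31).
Determinant of the coordinate differences = 30·(-50) − (-80)·(-105) = -9900.
∂h/∂x = [(-1.19)·(-50) − (-2.31)·(-105)] / -9900 = +0.01849
∂h/∂y = [30·(-2.31) − (-80)·(-1.19)] / -9900 = +0.01662
Head at (365, 355) = 365.42 + (+0.01849)·(260) + (+0.01662)·(125) = 372.30 m.
That is higher than the 364.23 m at OW-B, so the point is upgradient.

upgradient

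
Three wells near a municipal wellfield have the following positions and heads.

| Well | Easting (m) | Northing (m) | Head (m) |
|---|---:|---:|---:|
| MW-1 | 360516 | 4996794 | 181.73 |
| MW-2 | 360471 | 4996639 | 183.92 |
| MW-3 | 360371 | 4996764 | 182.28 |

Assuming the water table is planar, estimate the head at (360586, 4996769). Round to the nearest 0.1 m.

182.0 m

Differences from MW-1: to MW-2 (Δx, Δy, Δh) = (-45, -155, +2.19); to MW-3 = (-145, -30, +0.55).
Solve a·Δx + b·Δy = Δh: det = (-45)·(-30) − (-145)·(-155) = -21125.
∂h/∂x = [(+2.19)·(-30) − (+0.55)·(-155)] / -21125 = -0.0009254
∂h/∂y = [(-45)·(+0.55) − (-145)·(+2.19)] / -21125 = -0.01386
h(360586, 4996769) = 181.73 + (-0.0009254)·(70) + (-0.01386)·(-25) = 181.73 -0.065 +0.347 = 182.012 m.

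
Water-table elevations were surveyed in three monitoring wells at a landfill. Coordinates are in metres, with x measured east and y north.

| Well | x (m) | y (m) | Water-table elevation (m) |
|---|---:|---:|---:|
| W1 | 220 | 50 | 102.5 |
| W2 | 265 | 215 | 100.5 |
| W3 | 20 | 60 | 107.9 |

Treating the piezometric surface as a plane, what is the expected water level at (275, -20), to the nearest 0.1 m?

Differences from W1: to W2 (Δx, Δy, Δh) = (45, 165, -2.0); to W3 = (-200, 10, +5.4).
Determinant of the coordinate differences = 45·10 − (-200)·165 = 33450.
∂h/∂x = [(-2.0)·10 − (+5.4)·165] / 33450 = -0.02723
∂h/∂y = [45·(+5.4) − (-200)·(-2.0)] / 33450 = -0.004694
h(275, -20) = 102.5 + (-0.02723)·(55) + (-0.004694)·(-70) = 102.5 -1.498 +0.329 = 101.331 m.

101.3 m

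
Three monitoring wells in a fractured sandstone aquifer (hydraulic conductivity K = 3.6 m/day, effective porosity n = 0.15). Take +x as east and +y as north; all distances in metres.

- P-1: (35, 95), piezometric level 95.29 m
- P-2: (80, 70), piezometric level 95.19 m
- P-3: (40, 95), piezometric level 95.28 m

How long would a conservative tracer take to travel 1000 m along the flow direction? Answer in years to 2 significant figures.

With h = a·x + b·y + c and P-1 as origin, the differences give:
  45·a + (-25)·b = -0.10
  5·a + 0·b = -0.01
Eliminate b (×0 and ×(-25), subtract): 125·a = -0.250 → a = ∂h/∂x = -0.002000
Back-substitute: b = ∂h/∂y = +0.0004000.
|∇h| = √(-0.002000² + 0.0004000²) = 0.00204
Seepage velocity v = K·i/n = 3.6 × 0.00204 / 0.15 = 0.04896 m/day.
t = 1000 / 0.04896 = 2.042e+04 days = 55.9 years.

56 years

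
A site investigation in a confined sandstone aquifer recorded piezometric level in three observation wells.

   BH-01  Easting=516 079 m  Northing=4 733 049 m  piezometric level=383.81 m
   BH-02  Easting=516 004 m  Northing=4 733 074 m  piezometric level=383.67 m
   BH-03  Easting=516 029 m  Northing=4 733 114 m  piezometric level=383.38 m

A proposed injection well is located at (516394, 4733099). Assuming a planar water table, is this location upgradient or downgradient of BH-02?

downgradient

Differences from BH-01: to BH-02 (Δx, Δy, Δh) = (-75, 25, -0.14); to BH-03 = (-50, 65, -0.43).
Solve a·Δx + b·Δy = Δh: det = (-75)·65 − (-50)·25 = -3625.
∂h/∂x = [(-0.14)·65 − (-0.43)·25] / -3625 = -0.0004552
∂h/∂y = [(-75)·(-0.43) − (-50)·(-0.14)] / -3625 = -0.006966
Head at (516394, 4733099) = 383.81 + (-0.0004552)·(315) + (-0.006966)·(50) = 383.32 m.
That is lower than the 383.67 m at BH-02, so the point is downgradient.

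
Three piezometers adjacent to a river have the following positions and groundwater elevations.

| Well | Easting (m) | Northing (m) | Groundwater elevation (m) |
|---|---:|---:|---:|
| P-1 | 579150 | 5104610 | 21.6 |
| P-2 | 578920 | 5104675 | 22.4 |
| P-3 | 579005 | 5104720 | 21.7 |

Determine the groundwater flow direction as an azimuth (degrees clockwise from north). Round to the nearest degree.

Three-point gradient (reference P-1): Δ to P-2 = (-230, 65, +0.8), Δ to P-3 = (-145, 110, +0.1).
∂h/∂x = -0.005134, ∂h/∂y = -0.005858 (det = -15875).
Flow direction (−∇h) has components (+0.005134 E, +0.005858 N).
Azimuth = atan2(E, N) = atan2(+0.005134, +0.005858) = 41.2° ≈ 041°.

041°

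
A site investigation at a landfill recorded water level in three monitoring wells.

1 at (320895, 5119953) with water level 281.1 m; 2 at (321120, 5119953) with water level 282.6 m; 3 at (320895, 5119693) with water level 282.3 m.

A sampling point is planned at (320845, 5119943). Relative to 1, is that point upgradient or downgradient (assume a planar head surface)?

downgradient

∂h/∂x = (282.6 − 281.1) / (321120 − 320895) = +0.006667
∂h/∂y = (282.3 − 281.1) / (5119693 − 5119953) = -0.004615
Head at (320845, 5119943) = 281.1 + (+0.006667)·(-50) + (-0.004615)·(-10) = 280.81 m.
That is lower than the 281.1 m at 1, so the point is downgradient.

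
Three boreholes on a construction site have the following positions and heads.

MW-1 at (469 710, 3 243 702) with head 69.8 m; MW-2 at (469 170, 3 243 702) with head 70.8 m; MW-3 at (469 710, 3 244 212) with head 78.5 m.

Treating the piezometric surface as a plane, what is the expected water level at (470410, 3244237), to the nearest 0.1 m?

77.6 m

∂h/∂x = (70.8 − 69.8) / (469170 − 469710) = -0.001852
∂h/∂y = (78.5 − 69.8) / (3244212 − 3243702) = +0.01706
h(470410, 3244237) = 69.8 + (-0.001852)·(700) + (+0.01706)·(535) = 69.8 -1.296 +9.126 = 77.630 m.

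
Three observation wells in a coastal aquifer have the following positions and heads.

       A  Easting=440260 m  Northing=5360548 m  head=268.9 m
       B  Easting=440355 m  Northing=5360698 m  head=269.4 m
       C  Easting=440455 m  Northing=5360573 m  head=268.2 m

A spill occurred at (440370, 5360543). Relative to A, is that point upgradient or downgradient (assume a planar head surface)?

downgradient

With h = a·x + b·y + c and A as origin, the differences give:
  95·a + 150·b = +0.5
  195·a + 25·b = -0.7
Eliminate b (×25 and ×150, subtract): -26875·a = 117.50 → a = ∂h/∂x = -0.004372
Back-substitute: b = ∂h/∂y = +0.006102.
Head at (440370, 5360543) = 268.9 + (-0.004372)·(110) + (+0.006102)·(-5) = 268.39 m.
That is lower than the 268.9 m at A, so the point is downgradient.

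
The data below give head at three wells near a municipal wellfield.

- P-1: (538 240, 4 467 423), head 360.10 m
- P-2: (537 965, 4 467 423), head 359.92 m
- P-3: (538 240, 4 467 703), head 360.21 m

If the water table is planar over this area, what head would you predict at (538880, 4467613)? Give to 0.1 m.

360.6 m

∂h/∂x = (359.92 − 360.10) / (537965 − 538240) = +0.0006545
∂h/∂y = (360.21 − 360.10) / (4467703 − 4467423) = +0.0003929
h(538880, 4467613) = 360.10 + (+0.0006545)·(640) + (+0.0003929)·(190) = 360.10 +0.419 +0.075 = 360.594 m.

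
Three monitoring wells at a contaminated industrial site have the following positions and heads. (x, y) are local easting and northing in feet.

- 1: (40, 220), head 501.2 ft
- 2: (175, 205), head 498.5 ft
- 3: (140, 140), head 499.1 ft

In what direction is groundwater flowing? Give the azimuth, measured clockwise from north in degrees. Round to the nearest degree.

Taking 1 as reference: 2−1 = (135, -15, -2.7); 3−1 = (100, -80, -2.1).
Solve a·Δx + b·Δy = Δh: det = 135·(-80) − 100·(-15) = -9300.
∂h/∂x = [(-2.7)·(-80) − (-2.1)·(-15)] / -9300 = -0.01984
∂h/∂y = [135·(-2.1) − 100·(-2.7)] / -9300 = +0.001452
Flow direction (−∇h) has components (+0.01984 E, -0.001452 N).
Azimuth = atan2(E, N) = atan2(+0.01984, -0.001452) = 94.2° ≈ 094°.

094°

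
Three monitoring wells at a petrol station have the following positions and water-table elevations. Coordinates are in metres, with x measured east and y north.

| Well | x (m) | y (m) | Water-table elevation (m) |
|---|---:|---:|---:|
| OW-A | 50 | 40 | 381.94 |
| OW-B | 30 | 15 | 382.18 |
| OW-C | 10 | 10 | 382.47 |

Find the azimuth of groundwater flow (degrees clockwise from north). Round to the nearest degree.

With h = a·x + b·y + c and OW-A as origin, the differences give:
  (-20)·a + (-25)·b = +0.24
  (-40)·a + (-30)·b = +0.53
Eliminate b (×(-30) and ×(-25), subtract): -400·a = 6.050 → a = ∂h/∂x = -0.01513
Back-substitute: b = ∂h/∂y = +0.002500.
Flow direction (−∇h) has components (+0.01513 E, -0.002500 N).
Azimuth = atan2(E, N) = atan2(+0.01513, -0.002500) = 99.4° ≈ 099°.

099°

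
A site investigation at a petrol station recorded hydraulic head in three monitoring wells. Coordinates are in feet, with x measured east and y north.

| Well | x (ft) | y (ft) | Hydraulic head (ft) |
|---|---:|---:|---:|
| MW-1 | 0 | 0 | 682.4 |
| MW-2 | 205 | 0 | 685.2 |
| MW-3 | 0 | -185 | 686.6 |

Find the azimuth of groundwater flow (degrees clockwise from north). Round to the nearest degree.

∂h/∂x = (685.2 − 682.4) / (205 − 0) = +0.01366
∂h/∂y = (686.6 − 682.4) / (-185 − 0) = -0.02270
Flow direction (−∇h) has components (-0.01366 E, +0.02270 N).
Azimuth = atan2(E, N) = atan2(-0.01366, +0.02270) = 329.0° ≈ 329°.

329°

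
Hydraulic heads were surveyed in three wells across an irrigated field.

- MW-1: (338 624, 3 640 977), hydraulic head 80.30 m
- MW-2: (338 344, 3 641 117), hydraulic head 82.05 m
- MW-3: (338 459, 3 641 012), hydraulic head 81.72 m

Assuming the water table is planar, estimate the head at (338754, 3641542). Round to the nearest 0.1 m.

With h = a·x + b·y + c and MW-1 as origin, the differences give:
  (-280)·a + 140·b = +1.75
  (-165)·a + 35·b = +1.42
Eliminate b (×35 and ×140, subtract): 13300·a = -137.550 → a = ∂h/∂x = -0.01034
Back-substitute: b = ∂h/∂y = -0.008184.
h(338754, 3641542) = 80.30 + (-0.01034)·(130) + (-0.008184)·(565) = 80.30 -1.344 -4.624 = 74.331 m.

74.3 m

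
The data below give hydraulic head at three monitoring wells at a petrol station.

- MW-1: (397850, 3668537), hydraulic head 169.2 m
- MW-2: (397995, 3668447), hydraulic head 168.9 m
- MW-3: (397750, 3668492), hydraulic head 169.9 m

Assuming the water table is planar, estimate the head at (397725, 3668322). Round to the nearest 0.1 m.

170.8 m

Taking MW-1 as reference: MW-2−MW-1 = (145, -90, -0.3); MW-3−MW-1 = (-100, -45, +0.7).
Solve a·Δx + b·Δy = Δh: det = 145·(-45) − (-100)·(-90) = -15525.
∂h/∂x = [(-0.3)·(-45) − (+0.7)·(-90)] / -15525 = -0.004928
∂h/∂y = [145·(+0.7) − (-100)·(-0.3)] / -15525 = -0.004605
h(397725, 3668322) = 169.2 + (-0.004928)·(-125) + (-0.004605)·(-215) = 169.2 +0.616 +0.990 = 170.806 m.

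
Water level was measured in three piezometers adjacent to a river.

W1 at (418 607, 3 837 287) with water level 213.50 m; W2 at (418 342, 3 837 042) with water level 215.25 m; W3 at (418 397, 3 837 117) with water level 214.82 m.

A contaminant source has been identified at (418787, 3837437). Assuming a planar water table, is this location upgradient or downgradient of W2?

With h = a·x + b·y + c and W1 as origin, the differences give:
  (-265)·a + (-245)·b = +1.75
  (-210)·a + (-170)·b = +1.32
Eliminate b (×(-170) and ×(-245), subtract): -6400·a = 25.900 → a = ∂h/∂x = -0.004047
Back-substitute: b = ∂h/∂y = -0.002766.
Head at (418787, 3837437) = 213.50 + (-0.004047)·(180) + (-0.002766)·(150) = 212.36 m.
That is lower than the 215.25 m at W2, so the point is downgradient.

downgradient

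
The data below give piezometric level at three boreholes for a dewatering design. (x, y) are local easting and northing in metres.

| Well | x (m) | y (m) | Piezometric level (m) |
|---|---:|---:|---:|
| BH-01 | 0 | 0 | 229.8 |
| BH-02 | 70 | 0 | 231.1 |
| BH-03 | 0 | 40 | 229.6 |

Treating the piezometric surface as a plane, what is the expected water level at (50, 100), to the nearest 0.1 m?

230.2 m

∂h/∂x = (231.1 − 229.8) / (70 − 0) = +0.01857
∂h/∂y = (229.6 − 229.8) / (40 − 0) = -0.005000
h(50, 100) = 229.8 + (+0.01857)·(50) + (-0.005000)·(100) = 229.8 +0.929 -0.500 = 230.229 m.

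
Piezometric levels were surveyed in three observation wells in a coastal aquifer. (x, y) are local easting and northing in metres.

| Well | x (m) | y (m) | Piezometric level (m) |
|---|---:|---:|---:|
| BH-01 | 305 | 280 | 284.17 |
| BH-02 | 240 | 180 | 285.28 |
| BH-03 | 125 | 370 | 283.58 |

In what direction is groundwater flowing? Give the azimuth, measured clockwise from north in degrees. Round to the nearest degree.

Taking BH-01 as reference: BH-02−BH-01 = (-65, -100, +1.11); BH-03−BH-01 = (-180, 90, -0.59).
Solve a·Δx + b·Δy = Δh: det = (-65)·90 − (-180)·(-100) = -23850.
∂h/∂x = [(+1.11)·90 − (-0.59)·(-100)] / -23850 = -0.001715
∂h/∂y = [(-65)·(-0.59) − (-180)·(+1.11)] / -23850 = -0.009985
Flow direction (−∇h) has components (+0.001715 E, +0.009985 N).
Azimuth = atan2(E, N) = atan2(+0.001715, +0.009985) = 9.7° ≈ 010°.

010°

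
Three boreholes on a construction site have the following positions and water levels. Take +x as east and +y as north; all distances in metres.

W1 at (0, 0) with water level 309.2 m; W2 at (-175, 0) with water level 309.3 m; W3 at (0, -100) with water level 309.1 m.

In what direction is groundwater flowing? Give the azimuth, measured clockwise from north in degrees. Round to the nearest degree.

150°

∂h/∂x = (309.3 − 309.2) / (-175 − 0) = -0.0005714
∂h/∂y = (309.1 − 309.2) / (-100 − 0) = +0.0010000
Flow direction (−∇h) has components (+0.0005714 E, -0.0010000 N).
Azimuth = atan2(E, N) = atan2(+0.0005714, -0.0010000) = 150.3° ≈ 150°.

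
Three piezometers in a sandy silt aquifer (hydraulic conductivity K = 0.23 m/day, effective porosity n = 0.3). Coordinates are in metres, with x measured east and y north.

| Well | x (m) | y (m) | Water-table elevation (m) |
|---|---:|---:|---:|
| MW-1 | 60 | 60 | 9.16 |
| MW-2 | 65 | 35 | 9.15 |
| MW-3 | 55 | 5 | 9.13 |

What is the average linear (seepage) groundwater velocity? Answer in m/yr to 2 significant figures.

0.20 m/yr

Taking MW-1 as reference: MW-2−MW-1 = (5, -25, -0.01); MW-3−MW-1 = (-5, -55, -0.03).
Determinant of the coordinate differences = 5·(-55) − (-5)·(-25) = -400.
∂h/∂x = [(-0.01)·(-55) − (-0.03)·(-25)] / -400 = +0.0005000
∂h/∂y = [5·(-0.03) − (-5)·(-0.01)] / -400 = +0.0005000
|∇h| = √(0.0005000² + 0.0005000²) = 0.0007071
Seepage velocity v = K·i/n = 0.23 × 0.0007071 / 0.3 = 0.0005421 m/day = 0.198 m/yr.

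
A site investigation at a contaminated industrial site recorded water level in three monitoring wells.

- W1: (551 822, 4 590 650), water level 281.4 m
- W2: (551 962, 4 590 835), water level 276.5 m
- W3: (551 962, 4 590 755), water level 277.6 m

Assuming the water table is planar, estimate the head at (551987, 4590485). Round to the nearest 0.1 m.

280.9 m

With h = a·x + b·y + c and W1 as origin, the differences give:
  140·a + 185·b = -4.9
  140·a + 105·b = -3.8
Eliminate b (×105 and ×185, subtract): -11200·a = 188.50 → a = ∂h/∂x = -0.01683
Back-substitute: b = ∂h/∂y = -0.01375.
h(551987, 4590485) = 281.4 + (-0.01683)·(165) + (-0.01375)·(-165) = 281.4 -2.777 +2.269 = 280.892 m.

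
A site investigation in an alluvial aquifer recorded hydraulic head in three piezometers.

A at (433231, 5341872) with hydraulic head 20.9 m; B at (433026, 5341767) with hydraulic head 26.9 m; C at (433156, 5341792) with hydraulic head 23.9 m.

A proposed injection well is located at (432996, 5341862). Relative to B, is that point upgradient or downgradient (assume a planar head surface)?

With h = a·x + b·y + c and A as origin, the differences give:
  (-205)·a + (-105)·b = +6.0
  (-75)·a + (-80)·b = +3.0
Eliminate b (×(-80) and ×(-105), subtract): 8525·a = -165.00 → a = ∂h/∂x = -0.01935
Back-substitute: b = ∂h/∂y = -0.01935.
Head at (432996, 5341862) = 20.9 + (-0.01935)·(-235) + (-0.01935)·(-10) = 25.64 m.
That is lower than the 26.9 m at B, so the point is downgradient.

downgradient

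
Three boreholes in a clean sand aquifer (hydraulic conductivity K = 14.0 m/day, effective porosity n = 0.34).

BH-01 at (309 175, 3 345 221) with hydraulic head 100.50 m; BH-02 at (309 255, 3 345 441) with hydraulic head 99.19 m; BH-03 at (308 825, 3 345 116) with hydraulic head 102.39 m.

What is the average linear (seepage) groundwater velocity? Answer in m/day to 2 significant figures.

With h = a·x + b·y + c and BH-01 as origin, the differences give:
  80·a + 220·b = -1.31
  (-350)·a + (-105)·b = +1.89
Eliminate b (×(-105) and ×220, subtract): 68600·a = -278.250 → a = ∂h/∂x = -0.004056
Back-substitute: b = ∂h/∂y = -0.004480.
|∇h| = √(-0.004056² + -0.004480²) = 0.006043
Seepage velocity v = K·i/n = 14.0 × 0.006043 / 0.34 = 0.2488 m/day.

0.25 m/day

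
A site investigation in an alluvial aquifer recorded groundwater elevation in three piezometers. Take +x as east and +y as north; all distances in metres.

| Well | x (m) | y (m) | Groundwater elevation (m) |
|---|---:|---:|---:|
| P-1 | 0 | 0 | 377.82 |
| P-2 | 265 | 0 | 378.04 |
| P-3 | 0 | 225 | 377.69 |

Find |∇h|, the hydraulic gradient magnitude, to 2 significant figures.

∂h/∂x = (378.04 − 377.82) / (265 − 0) = +0.0008302
∂h/∂y = (377.69 − 377.82) / (225 − 0) = -0.0005778
|∇h| = √(0.0008302² + -0.0005778²) = 0.001011

0.0010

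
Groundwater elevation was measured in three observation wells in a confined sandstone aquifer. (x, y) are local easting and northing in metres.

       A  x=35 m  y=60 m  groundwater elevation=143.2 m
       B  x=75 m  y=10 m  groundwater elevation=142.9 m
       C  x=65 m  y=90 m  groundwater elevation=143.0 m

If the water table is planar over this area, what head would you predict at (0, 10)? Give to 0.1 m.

Three-point gradient (reference A): Δ to B = (40, -50, -0.3), Δ to C = (30, 30, -0.2).
∂h/∂x = -0.007037, ∂h/∂y = +0.0003704 (det = 2700).
h(0, 10) = 143.2 + (-0.007037)·(-35) + (+0.0003704)·(-50) = 143.2 +0.246 -0.019 = 143.428 m.

143.4 m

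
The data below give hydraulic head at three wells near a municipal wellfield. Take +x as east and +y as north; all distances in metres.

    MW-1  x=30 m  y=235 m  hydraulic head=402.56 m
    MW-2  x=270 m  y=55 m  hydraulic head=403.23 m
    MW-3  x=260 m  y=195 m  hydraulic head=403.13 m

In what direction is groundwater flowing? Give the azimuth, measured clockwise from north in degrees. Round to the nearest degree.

283°

Taking MW-1 as reference: MW-2−MW-1 = (240, -180, +0.67); MW-3−MW-1 = (230, -40, +0.57).
Solve a·Δx + b·Δy = Δh: det = 240·(-40) − 230·(-180) = 31800.
∂h/∂x = [(+0.67)·(-40) − (+0.57)·(-180)] / 31800 = +0.002384
∂h/∂y = [240·(+0.57) − 230·(+0.67)] / 31800 = -0.0005440
Flow direction (−∇h) has components (-0.002384 E, +0.0005440 N).
Azimuth = atan2(E, N) = atan2(-0.002384, +0.0005440) = 282.9° ≈ 283°.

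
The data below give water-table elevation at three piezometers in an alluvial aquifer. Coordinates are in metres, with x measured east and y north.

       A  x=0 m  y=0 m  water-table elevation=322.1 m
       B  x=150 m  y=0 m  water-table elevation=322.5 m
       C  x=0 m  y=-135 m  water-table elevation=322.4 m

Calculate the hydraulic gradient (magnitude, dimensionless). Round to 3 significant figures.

∂h/∂x = (322.5 − 322.1) / (150 − 0) = +0.002667
∂h/∂y = (322.4 − 322.1) / (-135 − 0) = -0.002222
|∇h| = √(0.002667² + -0.002222²) = 0.003471

0.00347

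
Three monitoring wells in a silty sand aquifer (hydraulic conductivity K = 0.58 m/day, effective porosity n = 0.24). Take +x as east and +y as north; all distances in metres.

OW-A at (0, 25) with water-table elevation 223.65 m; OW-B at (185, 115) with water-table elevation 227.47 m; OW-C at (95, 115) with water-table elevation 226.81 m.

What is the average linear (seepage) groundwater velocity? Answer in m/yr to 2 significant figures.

Three-point gradient (reference OW-A): Δ to OW-B = (185, 90, +3.82), Δ to OW-C = (95, 90, +3.16).
∂h/∂x = +0.007333, ∂h/∂y = +0.02737 (det = 8100).
|∇h| = √(0.007333² + 0.02737²) = 0.02834
Seepage velocity v = K·i/n = 0.58 × 0.02834 / 0.24 = 0.06849 m/day = 25.02 m/yr.

25 m/yr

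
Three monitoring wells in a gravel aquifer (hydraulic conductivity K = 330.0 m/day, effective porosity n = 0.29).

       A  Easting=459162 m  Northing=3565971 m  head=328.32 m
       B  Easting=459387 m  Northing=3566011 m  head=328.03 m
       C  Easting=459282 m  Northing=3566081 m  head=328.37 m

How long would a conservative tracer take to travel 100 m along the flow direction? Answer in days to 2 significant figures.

Differences from A: to B (Δx, Δy, Δh) = (225, 40, -0.29); to C = (120, 110, +0.05).
Determinant of the coordinate differences = 225·110 − 120·40 = 19950.
∂h/∂x = [(-0.29)·110 − (+0.05)·40] / 19950 = -0.001699
∂h/∂y = [225·(+0.05) − 120·(-0.29)] / 19950 = +0.002308
|∇h| = √(-0.001699² + 0.002308²) = 0.002866
Seepage velocity v = K·i/n = 330.0 × 0.002866 / 0.29 = 3.261 m/day.
t = 100 / 3.261 = 30.67 days.

31 days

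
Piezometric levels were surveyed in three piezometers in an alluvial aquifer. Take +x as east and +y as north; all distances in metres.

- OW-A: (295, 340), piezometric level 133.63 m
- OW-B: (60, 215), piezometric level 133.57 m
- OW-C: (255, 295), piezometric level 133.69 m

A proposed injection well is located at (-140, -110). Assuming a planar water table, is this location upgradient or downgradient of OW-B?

With h = a·x + b·y + c and OW-A as origin, the differences give:
  (-235)·a + (-125)·b = -0.06
  (-40)·a + (-45)·b = +0.06
Eliminate b (×(-45) and ×(-125), subtract): 5575·a = 10.200 → a = ∂h/∂x = +0.001830
Back-substitute: b = ∂h/∂y = -0.002960.
Head at (-140, -110) = 133.63 + (+0.001830)·(-435) + (-0.002960)·(-450) = 134.17 m.
That is higher than the 133.57 m at OW-B, so the point is upgradient.

upgradient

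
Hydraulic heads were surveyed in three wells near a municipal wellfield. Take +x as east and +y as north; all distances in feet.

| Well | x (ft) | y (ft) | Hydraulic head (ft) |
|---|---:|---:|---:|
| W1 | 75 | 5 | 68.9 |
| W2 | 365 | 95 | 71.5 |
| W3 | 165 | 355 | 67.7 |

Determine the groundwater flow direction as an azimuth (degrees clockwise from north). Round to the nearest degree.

With h = a·x + b·y + c and W1 as origin, the differences give:
  290·a + 90·b = +2.6
  90·a + 350·b = -1.2
Eliminate b (×350 and ×90, subtract): 93400·a = 1018.00 → a = ∂h/∂x = +0.01090
Back-substitute: b = ∂h/∂y = -0.006231.
Flow direction (−∇h) has components (-0.01090 E, +0.006231 N).
Azimuth = atan2(E, N) = atan2(-0.01090, +0.006231) = 299.8° ≈ 300°.

300°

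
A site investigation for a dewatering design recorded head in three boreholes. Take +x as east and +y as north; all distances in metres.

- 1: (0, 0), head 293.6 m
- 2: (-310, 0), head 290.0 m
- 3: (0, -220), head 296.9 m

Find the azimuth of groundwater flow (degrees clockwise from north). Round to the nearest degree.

322°

∂h/∂x = (290.0 − 293.6) / (-310 − 0) = +0.01161
∂h/∂y = (296.9 − 293.6) / (-220 − 0) = -0.01500
Flow direction (−∇h) has components (-0.01161 E, +0.01500 N).
Azimuth = atan2(E, N) = atan2(-0.01161, +0.01500) = 322.3° ≈ 322°.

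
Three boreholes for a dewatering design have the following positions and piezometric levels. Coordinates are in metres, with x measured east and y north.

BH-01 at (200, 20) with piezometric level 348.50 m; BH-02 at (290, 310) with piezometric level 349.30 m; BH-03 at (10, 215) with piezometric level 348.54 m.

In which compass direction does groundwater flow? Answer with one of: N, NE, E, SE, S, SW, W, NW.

SW

Differences from BH-01: to BH-02 (Δx, Δy, Δh) = (90, 290, +0.80); to BH-03 = (-190, 195, +0.04).
Determinant of the coordinate differences = 90·195 − (-190)·290 = 72650.
∂h/∂x = [(+0.80)·195 − (+0.04)·290] / 72650 = +0.001988
∂h/∂y = [90·(+0.04) − (-190)·(+0.80)] / 72650 = +0.002142
Flow = −∇h = (-0.001988 east, -0.002142 north), which points southwest.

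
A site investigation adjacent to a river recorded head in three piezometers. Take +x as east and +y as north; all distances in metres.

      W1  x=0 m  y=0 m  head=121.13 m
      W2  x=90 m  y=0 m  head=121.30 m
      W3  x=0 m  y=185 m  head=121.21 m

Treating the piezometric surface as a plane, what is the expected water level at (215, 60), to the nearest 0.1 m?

121.6 m

∂h/∂x = (121.30 − 121.13) / (90 − 0) = +0.001889
∂h/∂y = (121.21 − 121.13) / (185 − 0) = +0.0004324
h(215, 60) = 121.13 + (+0.001889)·(215) + (+0.0004324)·(60) = 121.13 +0.406 +0.026 = 121.562 m.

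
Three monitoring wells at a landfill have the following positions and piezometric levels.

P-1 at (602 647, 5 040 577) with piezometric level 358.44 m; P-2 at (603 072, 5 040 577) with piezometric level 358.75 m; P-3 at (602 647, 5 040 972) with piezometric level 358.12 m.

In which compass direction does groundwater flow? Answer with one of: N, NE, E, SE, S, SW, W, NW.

∂h/∂x = (358.75 − 358.44) / (603072 − 602647) = +0.0007294
∂h/∂y = (358.12 − 358.44) / (5040972 − 5040577) = -0.0008101
Flow = −∇h = (-0.0007294 east, +0.0008101 north), which points northwest.

NW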